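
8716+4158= 12874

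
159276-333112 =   -  173836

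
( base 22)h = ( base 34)H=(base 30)H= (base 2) 10001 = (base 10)17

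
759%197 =168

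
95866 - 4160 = 91706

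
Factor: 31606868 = 2^2*29^1*53^2*97^1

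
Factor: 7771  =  19^1*409^1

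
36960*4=147840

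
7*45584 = 319088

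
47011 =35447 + 11564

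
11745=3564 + 8181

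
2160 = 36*60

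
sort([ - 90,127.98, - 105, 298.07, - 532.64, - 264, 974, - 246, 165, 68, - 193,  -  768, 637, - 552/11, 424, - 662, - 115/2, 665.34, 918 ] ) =[ - 768, - 662, - 532.64,  -  264, -246, - 193, - 105,  -  90,- 115/2, - 552/11, 68, 127.98, 165,298.07, 424,637,  665.34, 918 , 974 ] 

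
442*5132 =2268344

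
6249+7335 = 13584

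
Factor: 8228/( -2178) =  - 34/9 = - 2^1*3^(-2)*17^1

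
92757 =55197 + 37560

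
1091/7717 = 1091/7717= 0.14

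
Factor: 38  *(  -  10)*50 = -19000 = - 2^3*5^3*19^1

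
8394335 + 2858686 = 11253021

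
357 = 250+107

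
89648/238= 376 + 80/119= 376.67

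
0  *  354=0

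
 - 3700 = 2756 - 6456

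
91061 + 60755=151816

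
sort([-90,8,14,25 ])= [ - 90,  8, 14 , 25]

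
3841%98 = 19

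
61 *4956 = 302316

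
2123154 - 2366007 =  - 242853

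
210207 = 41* 5127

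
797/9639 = 797/9639  =  0.08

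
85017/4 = 21254 + 1/4 = 21254.25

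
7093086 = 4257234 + 2835852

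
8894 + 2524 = 11418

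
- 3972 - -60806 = 56834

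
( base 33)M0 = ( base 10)726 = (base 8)1326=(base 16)2D6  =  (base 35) KQ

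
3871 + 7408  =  11279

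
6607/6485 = 1 + 122/6485= 1.02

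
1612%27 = 19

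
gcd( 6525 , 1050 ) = 75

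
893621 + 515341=1408962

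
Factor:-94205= - 5^1*83^1*227^1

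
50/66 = 25/33 = 0.76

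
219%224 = 219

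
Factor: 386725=5^2*31^1*499^1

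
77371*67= 5183857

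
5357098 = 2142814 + 3214284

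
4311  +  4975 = 9286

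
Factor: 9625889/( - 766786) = - 2^( - 1 )*7^1*13^1*139^1*761^1 * 383393^ (- 1 )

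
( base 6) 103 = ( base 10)39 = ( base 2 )100111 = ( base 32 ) 17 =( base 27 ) 1c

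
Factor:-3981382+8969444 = 2^1*2494031^1 = 4988062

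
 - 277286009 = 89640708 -366926717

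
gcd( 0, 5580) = 5580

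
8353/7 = 8353/7 = 1193.29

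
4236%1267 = 435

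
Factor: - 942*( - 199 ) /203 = 187458/203= 2^1*3^1*7^(  -  1 ) * 29^(  -  1 )* 157^1 * 199^1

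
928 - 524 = 404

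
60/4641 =20/1547 = 0.01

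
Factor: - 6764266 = -2^1*17^1 * 19^1*37^1*283^1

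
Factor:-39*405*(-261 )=3^7*5^1*13^1*29^1 =4122495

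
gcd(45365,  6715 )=5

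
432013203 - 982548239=-550535036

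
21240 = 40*531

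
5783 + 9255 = 15038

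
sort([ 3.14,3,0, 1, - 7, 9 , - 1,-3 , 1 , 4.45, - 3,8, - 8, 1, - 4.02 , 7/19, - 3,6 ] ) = [ - 8,-7, - 4.02, - 3, - 3, - 3, - 1,0,  7/19, 1,1, 1 , 3,3.14, 4.45, 6,8,9]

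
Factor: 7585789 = 7585789^1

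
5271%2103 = 1065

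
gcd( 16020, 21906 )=18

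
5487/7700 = 5487/7700 = 0.71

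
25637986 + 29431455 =55069441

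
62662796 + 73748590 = 136411386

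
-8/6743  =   - 8/6743 = - 0.00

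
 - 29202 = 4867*( - 6 ) 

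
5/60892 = 5/60892   =  0.00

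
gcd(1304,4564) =652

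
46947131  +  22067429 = 69014560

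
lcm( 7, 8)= 56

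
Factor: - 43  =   - 43^1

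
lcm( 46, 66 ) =1518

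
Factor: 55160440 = 2^3*5^1*23^1*59957^1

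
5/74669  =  5/74669=0.00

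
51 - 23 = 28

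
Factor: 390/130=3^1=3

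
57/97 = 57/97 = 0.59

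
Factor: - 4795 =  - 5^1*7^1*137^1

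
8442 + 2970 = 11412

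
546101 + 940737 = 1486838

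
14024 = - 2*( - 7012 )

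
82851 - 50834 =32017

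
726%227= 45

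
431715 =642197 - 210482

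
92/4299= 92/4299  =  0.02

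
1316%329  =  0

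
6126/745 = 8 + 166/745 = 8.22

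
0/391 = 0  =  0.00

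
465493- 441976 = 23517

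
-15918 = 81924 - 97842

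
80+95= 175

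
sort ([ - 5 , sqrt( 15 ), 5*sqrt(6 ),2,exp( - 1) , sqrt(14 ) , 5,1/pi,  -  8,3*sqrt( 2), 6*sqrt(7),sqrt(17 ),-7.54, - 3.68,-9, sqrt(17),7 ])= [-9, - 8,-7.54,-5,  -  3.68,1/pi, exp(-1 ), 2, sqrt( 14 ), sqrt( 15 ), sqrt ( 17 ),sqrt ( 17 ), 3*sqrt(2 ),5,7,5*sqrt(6), 6*sqrt(7) ] 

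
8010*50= 400500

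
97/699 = 97/699  =  0.14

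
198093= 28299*7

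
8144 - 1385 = 6759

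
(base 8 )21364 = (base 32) 8nk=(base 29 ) aig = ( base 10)8948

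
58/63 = 58/63 = 0.92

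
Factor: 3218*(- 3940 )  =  - 2^3 * 5^1*197^1*1609^1= - 12678920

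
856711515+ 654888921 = 1511600436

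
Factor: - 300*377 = -2^2*3^1 * 5^2*13^1*29^1  =  - 113100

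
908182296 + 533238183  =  1441420479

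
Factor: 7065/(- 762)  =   - 2355/254 =- 2^ ( - 1)*3^1 * 5^1*127^( - 1 ) * 157^1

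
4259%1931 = 397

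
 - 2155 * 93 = -200415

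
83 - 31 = 52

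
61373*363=22278399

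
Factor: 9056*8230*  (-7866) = - 2^7*3^2*5^1 * 19^1*23^1*283^1 *823^1  =  - 586259902080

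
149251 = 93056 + 56195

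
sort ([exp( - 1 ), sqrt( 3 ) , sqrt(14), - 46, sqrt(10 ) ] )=[ - 46, exp(  -  1), sqrt( 3 ),  sqrt(10 ) , sqrt(14) ] 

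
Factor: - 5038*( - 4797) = 24167286 = 2^1*3^2*11^1*13^1 *41^1*229^1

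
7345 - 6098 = 1247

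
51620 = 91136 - 39516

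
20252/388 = 52 + 19/97 = 52.20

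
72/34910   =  36/17455 = 0.00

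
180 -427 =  - 247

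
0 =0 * 409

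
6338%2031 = 245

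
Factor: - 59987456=-2^9*117163^1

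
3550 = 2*1775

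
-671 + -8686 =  - 9357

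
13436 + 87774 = 101210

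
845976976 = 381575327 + 464401649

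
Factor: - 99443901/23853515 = - 3^1*5^( - 1) * 7^( - 1)  *29^( - 1 )*37^1*41^1*71^ ( - 1)*331^( - 1)*21851^1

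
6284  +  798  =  7082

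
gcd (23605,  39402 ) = 1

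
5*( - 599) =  - 2995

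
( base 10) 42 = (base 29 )1d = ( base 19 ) 24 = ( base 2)101010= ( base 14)30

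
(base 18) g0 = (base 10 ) 288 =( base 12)200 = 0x120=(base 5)2123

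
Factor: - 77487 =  - 3^1*23^1*1123^1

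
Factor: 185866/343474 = 467/863= 467^1*863^( - 1) 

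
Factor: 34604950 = 2^1 * 5^2*692099^1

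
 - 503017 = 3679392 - 4182409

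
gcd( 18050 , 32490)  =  3610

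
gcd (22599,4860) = 243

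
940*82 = 77080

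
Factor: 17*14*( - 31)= - 7378 = - 2^1*7^1 * 17^1*31^1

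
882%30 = 12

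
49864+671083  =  720947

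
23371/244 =95 + 191/244  =  95.78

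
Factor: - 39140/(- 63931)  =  2^2*5^1 * 7^( - 1)*19^1 * 103^1*9133^(-1) 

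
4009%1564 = 881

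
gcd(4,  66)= 2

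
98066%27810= 14636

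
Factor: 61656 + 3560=2^6*1019^1 = 65216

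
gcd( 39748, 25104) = 2092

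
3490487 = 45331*77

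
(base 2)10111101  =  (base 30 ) 69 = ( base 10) 189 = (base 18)A9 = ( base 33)5o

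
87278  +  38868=126146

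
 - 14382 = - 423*34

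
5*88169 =440845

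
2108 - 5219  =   - 3111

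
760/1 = 760= 760.00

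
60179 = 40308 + 19871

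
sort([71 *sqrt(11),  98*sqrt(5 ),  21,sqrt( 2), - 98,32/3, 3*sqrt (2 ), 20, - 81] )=[ - 98, - 81,sqrt( 2 ),3*sqrt(2), 32/3,20, 21, 98*sqrt( 5),71*sqrt(11 )]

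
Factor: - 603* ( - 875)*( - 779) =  - 3^2*5^3*7^1*19^1 * 41^1 * 67^1=- 411019875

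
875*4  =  3500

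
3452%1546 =360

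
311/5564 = 311/5564 = 0.06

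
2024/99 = 20 + 4/9 = 20.44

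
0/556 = 0  =  0.00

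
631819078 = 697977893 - 66158815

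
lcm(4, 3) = 12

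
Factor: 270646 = 2^1*131^1*1033^1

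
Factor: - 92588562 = - 2^1*3^3 * 11^1*17^1*53^1*173^1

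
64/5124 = 16/1281 = 0.01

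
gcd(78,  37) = 1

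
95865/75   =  1278 + 1/5 = 1278.20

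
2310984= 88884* 26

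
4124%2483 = 1641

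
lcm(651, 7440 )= 52080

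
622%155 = 2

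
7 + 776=783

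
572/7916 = 143/1979 = 0.07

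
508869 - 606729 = -97860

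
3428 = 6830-3402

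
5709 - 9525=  - 3816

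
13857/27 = 4619/9 = 513.22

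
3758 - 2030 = 1728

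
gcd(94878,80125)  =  1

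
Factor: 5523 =3^1*7^1*263^1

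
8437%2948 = 2541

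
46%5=1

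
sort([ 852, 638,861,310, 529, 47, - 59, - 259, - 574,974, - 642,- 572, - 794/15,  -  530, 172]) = [ - 642,-574, - 572, - 530, - 259, - 59,-794/15,47,172, 310,529,638,852 , 861 , 974 ]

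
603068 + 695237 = 1298305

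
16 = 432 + - 416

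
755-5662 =  -  4907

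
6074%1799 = 677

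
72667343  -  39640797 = 33026546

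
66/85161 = 22/28387 = 0.00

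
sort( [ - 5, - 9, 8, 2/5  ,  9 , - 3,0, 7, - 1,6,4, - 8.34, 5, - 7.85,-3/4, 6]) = [ - 9 , - 8.34, - 7.85,-5, - 3,  -  1, - 3/4 , 0, 2/5, 4,  5,6,6, 7, 8, 9]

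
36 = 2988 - 2952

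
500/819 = 500/819 = 0.61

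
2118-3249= - 1131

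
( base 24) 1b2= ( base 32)QA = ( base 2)1101001010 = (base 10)842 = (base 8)1512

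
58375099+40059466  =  98434565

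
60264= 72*837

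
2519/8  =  314 + 7/8 = 314.88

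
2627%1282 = 63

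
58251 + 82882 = 141133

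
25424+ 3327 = 28751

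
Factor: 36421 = 7^1 * 11^2  *  43^1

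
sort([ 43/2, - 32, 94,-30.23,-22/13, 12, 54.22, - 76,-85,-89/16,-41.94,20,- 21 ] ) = [-85,-76,-41.94,  -  32, - 30.23,  -  21, - 89/16, - 22/13, 12,20,43/2,54.22,94 ] 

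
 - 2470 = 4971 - 7441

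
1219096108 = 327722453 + 891373655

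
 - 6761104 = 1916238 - 8677342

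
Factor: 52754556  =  2^2*3^1 * 1009^1*4357^1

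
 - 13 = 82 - 95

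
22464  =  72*312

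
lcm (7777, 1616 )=124432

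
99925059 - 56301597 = 43623462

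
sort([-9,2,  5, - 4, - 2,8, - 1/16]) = [ - 9 ,-4, - 2, - 1/16, 2,5, 8 ] 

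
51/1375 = 51/1375 = 0.04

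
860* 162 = 139320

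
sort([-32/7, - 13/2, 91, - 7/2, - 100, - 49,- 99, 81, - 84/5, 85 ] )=[ - 100,-99, - 49,  -  84/5, - 13/2 , - 32/7, - 7/2, 81, 85, 91] 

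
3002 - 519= 2483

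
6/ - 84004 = -1 + 41999/42002 = - 0.00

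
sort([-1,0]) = [-1, 0]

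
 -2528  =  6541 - 9069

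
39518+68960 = 108478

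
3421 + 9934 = 13355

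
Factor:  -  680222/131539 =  - 2^1*199^( - 1 )*661^( - 1)*340111^1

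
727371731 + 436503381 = 1163875112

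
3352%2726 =626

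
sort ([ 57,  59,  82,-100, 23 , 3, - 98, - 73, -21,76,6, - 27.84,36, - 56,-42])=[ - 100,-98,-73, - 56,-42, - 27.84,-21,  3, 6 , 23, 36,  57, 59, 76,  82]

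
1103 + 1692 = 2795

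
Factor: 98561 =98561^1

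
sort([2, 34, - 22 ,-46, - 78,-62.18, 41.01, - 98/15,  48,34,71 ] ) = [ - 78, - 62.18, - 46, - 22, - 98/15,2, 34, 34,41.01,48,71]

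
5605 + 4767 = 10372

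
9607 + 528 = 10135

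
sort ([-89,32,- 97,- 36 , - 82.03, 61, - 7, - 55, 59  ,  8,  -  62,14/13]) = [ - 97, - 89 , - 82.03,-62, - 55,- 36, - 7,14/13,8,32 , 59, 61]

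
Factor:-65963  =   - 65963^1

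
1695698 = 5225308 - 3529610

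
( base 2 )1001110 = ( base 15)53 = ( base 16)4E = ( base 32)2E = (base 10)78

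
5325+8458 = 13783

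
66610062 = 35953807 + 30656255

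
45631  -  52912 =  - 7281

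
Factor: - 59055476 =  - 2^2*1373^1*10753^1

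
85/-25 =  - 4 + 3/5 = -3.40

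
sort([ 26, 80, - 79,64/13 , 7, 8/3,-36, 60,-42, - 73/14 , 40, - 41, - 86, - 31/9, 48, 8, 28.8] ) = [ - 86, - 79, - 42,-41,-36,  -  73/14, - 31/9, 8/3,64/13, 7, 8, 26,  28.8, 40,48, 60 , 80]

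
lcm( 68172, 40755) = 3749460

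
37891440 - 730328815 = -692437375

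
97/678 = 97/678 = 0.14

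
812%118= 104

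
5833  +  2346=8179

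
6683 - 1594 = 5089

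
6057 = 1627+4430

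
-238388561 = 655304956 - 893693517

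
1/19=1/19  =  0.05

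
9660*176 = 1700160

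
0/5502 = 0 = 0.00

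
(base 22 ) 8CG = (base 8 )10070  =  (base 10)4152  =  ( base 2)1000000111000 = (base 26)63i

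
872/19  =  45+ 17/19 =45.89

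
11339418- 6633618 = 4705800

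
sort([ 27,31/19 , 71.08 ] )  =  [ 31/19,  27, 71.08]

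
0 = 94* 0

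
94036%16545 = 11311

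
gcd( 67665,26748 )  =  3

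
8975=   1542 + 7433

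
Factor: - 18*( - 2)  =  2^2 * 3^2 = 36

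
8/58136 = 1/7267 =0.00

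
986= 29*34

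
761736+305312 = 1067048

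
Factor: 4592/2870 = 2^3 * 5^( - 1) = 8/5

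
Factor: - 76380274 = -2^1*38190137^1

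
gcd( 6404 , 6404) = 6404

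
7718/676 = 11 + 141/338= 11.42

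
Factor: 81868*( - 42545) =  - 2^2*5^1 * 67^1*97^1 * 127^1*211^1=-  3483074060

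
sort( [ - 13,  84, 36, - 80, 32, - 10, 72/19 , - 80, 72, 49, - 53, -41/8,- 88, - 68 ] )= [ - 88, - 80, - 80, - 68, - 53, - 13, - 10, - 41/8,72/19,  32,36, 49,72,84 ]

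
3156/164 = 19+10/41 = 19.24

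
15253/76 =200+ 53/76 = 200.70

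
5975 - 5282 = 693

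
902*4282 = 3862364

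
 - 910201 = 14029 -924230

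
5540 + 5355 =10895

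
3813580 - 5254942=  - 1441362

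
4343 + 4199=8542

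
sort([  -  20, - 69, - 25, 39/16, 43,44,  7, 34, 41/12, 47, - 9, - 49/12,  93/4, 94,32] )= [-69 , - 25, - 20, - 9, - 49/12, 39/16, 41/12, 7 , 93/4,32,34, 43, 44, 47,94 ]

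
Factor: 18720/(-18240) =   -  2^ ( - 1 )*3^1 * 13^1*19^( - 1)  =  -39/38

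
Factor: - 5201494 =-2^1 * 397^1*6551^1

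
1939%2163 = 1939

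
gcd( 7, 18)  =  1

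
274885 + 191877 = 466762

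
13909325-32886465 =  - 18977140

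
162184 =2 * 81092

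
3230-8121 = - 4891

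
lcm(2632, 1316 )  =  2632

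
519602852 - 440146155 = 79456697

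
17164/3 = 17164/3  =  5721.33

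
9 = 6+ 3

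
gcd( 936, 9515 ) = 1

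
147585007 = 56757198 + 90827809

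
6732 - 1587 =5145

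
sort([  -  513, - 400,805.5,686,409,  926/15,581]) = [ - 513, - 400, 926/15,409,581,686,805.5] 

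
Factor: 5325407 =5325407^1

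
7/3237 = 7/3237 = 0.00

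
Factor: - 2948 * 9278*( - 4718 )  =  129044584592 = 2^4*7^1*11^1 * 67^1*337^1*4639^1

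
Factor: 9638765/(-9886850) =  - 1927753/1977370= -  2^(-1 )* 5^( - 1 )  *79^( - 1 )*2503^( - 1 )*1927753^1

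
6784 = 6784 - 0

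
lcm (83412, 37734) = 1584828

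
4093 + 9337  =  13430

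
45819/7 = 6545 + 4/7 = 6545.57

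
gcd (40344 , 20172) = 20172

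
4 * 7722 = 30888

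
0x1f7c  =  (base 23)f5a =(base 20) 1030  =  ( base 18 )16FE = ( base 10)8060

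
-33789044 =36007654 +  - 69796698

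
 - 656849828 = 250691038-907540866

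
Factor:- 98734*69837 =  - 6895286358= -2^1 * 3^1*23279^1*49367^1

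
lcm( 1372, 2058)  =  4116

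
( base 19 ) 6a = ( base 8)174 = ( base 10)124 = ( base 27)4g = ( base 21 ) 5j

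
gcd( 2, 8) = 2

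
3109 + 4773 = 7882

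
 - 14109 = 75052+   -  89161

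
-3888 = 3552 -7440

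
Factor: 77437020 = 2^2  *  3^1*  5^1*977^1*1321^1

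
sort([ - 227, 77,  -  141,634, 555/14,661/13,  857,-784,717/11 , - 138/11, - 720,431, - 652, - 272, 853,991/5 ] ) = [ - 784, - 720,-652, - 272, - 227, - 141, - 138/11,555/14,  661/13,717/11, 77,991/5,431  ,  634,853,857]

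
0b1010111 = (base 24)3f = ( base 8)127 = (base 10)87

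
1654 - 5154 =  - 3500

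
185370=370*501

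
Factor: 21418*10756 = 230372008= 2^3 * 2689^1*10709^1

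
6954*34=236436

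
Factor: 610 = 2^1*5^1*61^1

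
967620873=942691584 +24929289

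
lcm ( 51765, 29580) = 207060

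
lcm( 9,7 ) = 63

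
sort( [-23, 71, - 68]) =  [ - 68, - 23,71]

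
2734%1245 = 244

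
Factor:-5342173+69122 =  - 5273051  =  -7^1 * 19^1 * 41^1*967^1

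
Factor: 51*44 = 2244 =2^2*3^1*11^1*17^1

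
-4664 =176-4840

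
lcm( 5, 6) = 30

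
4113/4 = 4113/4 = 1028.25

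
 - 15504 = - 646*24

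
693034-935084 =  - 242050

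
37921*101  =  3830021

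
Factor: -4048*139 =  - 2^4*11^1*23^1 * 139^1 = - 562672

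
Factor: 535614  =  2^1* 3^1 *89269^1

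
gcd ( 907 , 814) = 1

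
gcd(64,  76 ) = 4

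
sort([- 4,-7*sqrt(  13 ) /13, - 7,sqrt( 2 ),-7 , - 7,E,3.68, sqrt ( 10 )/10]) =[ - 7, - 7,  -  7,-4 , - 7*sqrt(13)/13,  sqrt (10 )/10,sqrt( 2 ), E,3.68 ]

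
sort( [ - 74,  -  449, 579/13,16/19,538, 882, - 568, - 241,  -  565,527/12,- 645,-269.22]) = [ - 645 ,  -  568, - 565, - 449, - 269.22, - 241, - 74,16/19,527/12,579/13,538,  882 ] 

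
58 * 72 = 4176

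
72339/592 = 72339/592 = 122.19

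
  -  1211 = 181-1392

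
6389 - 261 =6128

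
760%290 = 180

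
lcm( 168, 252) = 504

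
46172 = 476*97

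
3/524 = 3/524  =  0.01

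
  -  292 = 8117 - 8409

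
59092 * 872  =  51528224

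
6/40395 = 2/13465=0.00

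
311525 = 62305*5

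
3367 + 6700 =10067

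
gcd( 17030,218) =2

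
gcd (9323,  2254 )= 1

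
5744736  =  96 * 59841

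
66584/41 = 1624  =  1624.00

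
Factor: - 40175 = -5^2 * 1607^1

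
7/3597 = 7/3597 = 0.00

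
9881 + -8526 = 1355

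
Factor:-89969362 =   -  2^1*7^1*6426383^1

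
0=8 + -8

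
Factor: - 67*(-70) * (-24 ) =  - 2^4*3^1  *5^1*7^1*67^1=-112560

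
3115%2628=487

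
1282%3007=1282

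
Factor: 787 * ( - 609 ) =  - 3^1*7^1*29^1*787^1 = - 479283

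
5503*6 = 33018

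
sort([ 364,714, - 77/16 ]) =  [ - 77/16, 364,714]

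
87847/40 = 87847/40 = 2196.18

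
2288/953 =2288/953= 2.40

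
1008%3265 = 1008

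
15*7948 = 119220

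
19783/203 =19783/203 = 97.45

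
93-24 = 69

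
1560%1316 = 244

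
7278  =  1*7278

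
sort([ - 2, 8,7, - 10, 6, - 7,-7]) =[-10,  -  7,  -  7, - 2,6,7,  8]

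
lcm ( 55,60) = 660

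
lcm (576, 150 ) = 14400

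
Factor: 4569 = 3^1*  1523^1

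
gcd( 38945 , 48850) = 5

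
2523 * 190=479370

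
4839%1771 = 1297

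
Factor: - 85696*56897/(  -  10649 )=2^6*13^1*23^( - 1 )*103^1*463^( - 1)*56897^1 =4875845312/10649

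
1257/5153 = 1257/5153 = 0.24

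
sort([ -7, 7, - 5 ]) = [ - 7 , - 5,  7] 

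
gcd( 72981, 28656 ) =9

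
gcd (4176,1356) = 12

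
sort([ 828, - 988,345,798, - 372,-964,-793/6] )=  [-988,-964,- 372, - 793/6, 345,798,828]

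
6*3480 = 20880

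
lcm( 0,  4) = 0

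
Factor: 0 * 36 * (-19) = 0 = 0^1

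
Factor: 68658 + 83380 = 2^1*19^1 * 4001^1 = 152038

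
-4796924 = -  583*8228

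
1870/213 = 1870/213 = 8.78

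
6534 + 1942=8476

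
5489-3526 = 1963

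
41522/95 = 437+7/95 = 437.07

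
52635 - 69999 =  - 17364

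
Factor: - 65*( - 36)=2^2*3^2*5^1 *13^1 =2340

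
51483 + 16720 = 68203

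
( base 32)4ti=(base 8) 11662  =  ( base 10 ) 5042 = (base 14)1ba2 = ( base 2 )1001110110010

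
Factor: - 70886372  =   - 2^2*3089^1 * 5737^1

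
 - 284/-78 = 142/39 = 3.64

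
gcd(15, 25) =5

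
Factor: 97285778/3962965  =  2^1*5^ ( - 1 )*29^1*283^1*5927^1*792593^( - 1) 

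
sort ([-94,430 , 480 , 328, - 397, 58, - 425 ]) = [  -  425, - 397 , - 94,  58 , 328, 430,480] 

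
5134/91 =5134/91 = 56.42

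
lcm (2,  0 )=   0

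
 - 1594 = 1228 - 2822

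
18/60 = 3/10 = 0.30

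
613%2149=613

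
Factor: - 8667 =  - 3^4*107^1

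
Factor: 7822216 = 2^3*43^1*22739^1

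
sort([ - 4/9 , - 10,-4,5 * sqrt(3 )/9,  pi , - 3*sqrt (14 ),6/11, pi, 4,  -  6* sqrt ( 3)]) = [ - 3*sqrt( 14) , - 6*sqrt ( 3), - 10,  -  4,- 4/9,  6/11,5*sqrt ( 3)/9, pi,pi, 4 ] 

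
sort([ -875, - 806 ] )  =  [ - 875, - 806]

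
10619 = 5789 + 4830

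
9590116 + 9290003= 18880119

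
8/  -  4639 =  - 8/4639= - 0.00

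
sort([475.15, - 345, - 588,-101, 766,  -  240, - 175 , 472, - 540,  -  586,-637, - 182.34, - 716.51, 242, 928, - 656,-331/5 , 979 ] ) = [-716.51, - 656, - 637,-588, - 586,  -  540, - 345,- 240, - 182.34 , - 175,  -  101,  -  331/5,242,  472, 475.15 , 766, 928, 979 ]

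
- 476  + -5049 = -5525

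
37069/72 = 514 + 61/72 = 514.85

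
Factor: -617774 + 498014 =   -  2^4*3^1*5^1*499^1 = - 119760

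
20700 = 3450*6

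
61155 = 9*6795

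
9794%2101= 1390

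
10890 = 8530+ 2360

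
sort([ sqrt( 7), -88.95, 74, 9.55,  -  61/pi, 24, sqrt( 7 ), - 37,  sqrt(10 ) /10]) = [-88.95 , - 37, - 61/pi, sqrt(10 ) /10 , sqrt(7),sqrt( 7) , 9.55, 24, 74]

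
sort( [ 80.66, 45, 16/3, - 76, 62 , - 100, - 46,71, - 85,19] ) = [ - 100,-85, - 76 , - 46,16/3, 19, 45,62,71, 80.66 ] 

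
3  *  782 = 2346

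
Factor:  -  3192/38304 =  - 2^(-2 ) * 3^( - 1) = - 1/12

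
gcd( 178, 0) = 178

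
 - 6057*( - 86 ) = 520902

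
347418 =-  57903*(-6 ) 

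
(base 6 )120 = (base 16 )30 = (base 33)1f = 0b110000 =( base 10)48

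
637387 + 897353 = 1534740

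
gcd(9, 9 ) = 9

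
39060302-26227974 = 12832328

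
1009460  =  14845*68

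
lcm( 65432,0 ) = 0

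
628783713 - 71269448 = 557514265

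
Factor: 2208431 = 2208431^1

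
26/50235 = 26/50235=0.00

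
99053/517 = 99053/517 = 191.59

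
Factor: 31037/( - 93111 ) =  - 3^(  -  1 ) = - 1/3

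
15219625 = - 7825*( - 1945)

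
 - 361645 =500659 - 862304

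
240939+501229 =742168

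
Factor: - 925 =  - 5^2 * 37^1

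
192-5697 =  - 5505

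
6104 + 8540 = 14644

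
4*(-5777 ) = -23108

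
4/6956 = 1/1739 = 0.00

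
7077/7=1011 =1011.00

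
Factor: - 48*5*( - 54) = 12960=2^5*3^4*5^1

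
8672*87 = 754464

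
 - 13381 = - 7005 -6376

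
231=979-748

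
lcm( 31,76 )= 2356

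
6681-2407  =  4274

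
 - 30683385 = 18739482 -49422867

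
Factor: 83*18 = 2^1* 3^2*83^1 = 1494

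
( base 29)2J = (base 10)77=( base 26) 2p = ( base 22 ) 3B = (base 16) 4d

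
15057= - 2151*(-7 ) 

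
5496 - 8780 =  - 3284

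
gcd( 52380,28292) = 4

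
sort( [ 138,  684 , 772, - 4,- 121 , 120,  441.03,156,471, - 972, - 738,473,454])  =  [ - 972, - 738, - 121, - 4,  120,138 , 156,441.03, 454,471, 473, 684,772]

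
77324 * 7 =541268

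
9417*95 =894615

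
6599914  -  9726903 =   -  3126989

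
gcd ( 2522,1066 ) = 26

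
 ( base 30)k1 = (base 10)601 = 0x259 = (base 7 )1516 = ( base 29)KL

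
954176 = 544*1754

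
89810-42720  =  47090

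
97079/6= 16179 + 5/6 = 16179.83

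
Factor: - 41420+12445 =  - 28975 = - 5^2*19^1*61^1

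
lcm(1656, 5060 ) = 91080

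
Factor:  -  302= - 2^1*151^1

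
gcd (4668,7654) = 2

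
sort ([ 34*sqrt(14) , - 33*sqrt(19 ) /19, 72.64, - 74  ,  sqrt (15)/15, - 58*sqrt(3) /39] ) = [ - 74, - 33*sqrt( 19 ) /19,  -  58 * sqrt ( 3)/39,sqrt ( 15) /15,72.64, 34*sqrt( 14) ]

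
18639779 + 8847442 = 27487221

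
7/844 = 7/844 = 0.01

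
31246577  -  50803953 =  - 19557376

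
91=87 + 4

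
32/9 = 3  +  5/9 = 3.56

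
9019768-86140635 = - 77120867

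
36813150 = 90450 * 407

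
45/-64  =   - 45/64 = - 0.70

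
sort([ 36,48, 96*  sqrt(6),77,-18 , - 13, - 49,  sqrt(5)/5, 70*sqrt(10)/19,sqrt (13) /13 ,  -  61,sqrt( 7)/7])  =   [ - 61, - 49, - 18,-13, sqrt (13)/13, sqrt( 7)/7, sqrt(5)/5, 70*sqrt( 10)/19, 36, 48, 77, 96*sqrt(6)]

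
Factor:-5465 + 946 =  - 4519^1 = - 4519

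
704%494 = 210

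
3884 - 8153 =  - 4269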